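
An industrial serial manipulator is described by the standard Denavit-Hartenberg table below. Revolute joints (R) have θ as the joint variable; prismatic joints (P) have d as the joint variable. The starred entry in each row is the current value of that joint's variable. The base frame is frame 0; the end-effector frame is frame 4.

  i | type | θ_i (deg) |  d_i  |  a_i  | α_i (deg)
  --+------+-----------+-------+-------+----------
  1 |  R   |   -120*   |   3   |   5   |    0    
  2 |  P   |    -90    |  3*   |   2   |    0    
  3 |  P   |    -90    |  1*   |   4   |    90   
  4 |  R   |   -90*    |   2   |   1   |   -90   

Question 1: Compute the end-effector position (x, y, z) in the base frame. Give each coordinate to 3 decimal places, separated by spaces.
after link 1: o_1 = (-2.5000, -4.3301, 3.0000)
after link 2: o_2 = (-4.2321, -3.3301, 6.0000)
after link 3: o_3 = (-2.2321, 0.1340, 7.0000)
after link 4: o_4 = (-0.5000, -0.8660, 6.0000)

-0.500 -0.866 6.000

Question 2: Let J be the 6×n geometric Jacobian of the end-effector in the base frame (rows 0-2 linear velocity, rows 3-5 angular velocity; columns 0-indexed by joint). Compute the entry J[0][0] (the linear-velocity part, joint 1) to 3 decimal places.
axis z_0 = ẑ; lever o_n−o_0 = (-0.5000,-0.8660,6.0000)
cross product → J_v[:, 0] = (0.8660,-0.5000,0.0000)
J_ω[:, 0] = z_0
entry J[0][0] = 0.8660

0.866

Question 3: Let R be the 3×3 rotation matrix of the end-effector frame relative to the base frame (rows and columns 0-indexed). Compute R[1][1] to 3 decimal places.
End-effector y-axis (col 1 of R) = (-0.8660,0.5000,-0.0000)
R[1][1] = 0.5000

0.500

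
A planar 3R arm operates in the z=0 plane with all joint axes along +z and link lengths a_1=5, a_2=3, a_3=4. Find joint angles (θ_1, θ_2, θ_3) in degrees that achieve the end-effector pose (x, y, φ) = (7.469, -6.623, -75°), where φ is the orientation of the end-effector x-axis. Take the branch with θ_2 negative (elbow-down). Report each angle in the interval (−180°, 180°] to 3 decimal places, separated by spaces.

-1.432 -59.986 -13.583

wrist centre = target − a_3·(cos φ, sin φ) = (6.4337, -2.7593)
cos θ_2 = (49.0065−5²−3²)/(2·5·3) = 0.5002; θ_2 = -59.9856° (elbow-down)
β = atan2(-2.7593,6.4337) = -23.2135°; ψ = atan2(-2.5977,6.5007) = -21.7819°
θ_1 = β − ψ = -1.4316°
θ_3 = φ − θ_1 − θ_2 = -13.5828° (wrapped to (-180°,180°])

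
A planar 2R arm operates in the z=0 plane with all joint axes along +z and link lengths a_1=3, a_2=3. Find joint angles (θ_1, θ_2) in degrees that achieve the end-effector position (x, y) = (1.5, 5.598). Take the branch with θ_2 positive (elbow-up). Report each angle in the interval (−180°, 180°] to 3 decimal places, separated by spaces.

59.997 30.005

cos θ_2 = (33.5876−3²−3²)/(2·3·3) = 0.8660; θ_2 = 30.0054° (elbow-up)
β = atan2(5.5980,1.5000) = 74.9998°; ψ = atan2(1.5002,5.5979) = 15.0027°
θ_1 = β − ψ = 59.9971°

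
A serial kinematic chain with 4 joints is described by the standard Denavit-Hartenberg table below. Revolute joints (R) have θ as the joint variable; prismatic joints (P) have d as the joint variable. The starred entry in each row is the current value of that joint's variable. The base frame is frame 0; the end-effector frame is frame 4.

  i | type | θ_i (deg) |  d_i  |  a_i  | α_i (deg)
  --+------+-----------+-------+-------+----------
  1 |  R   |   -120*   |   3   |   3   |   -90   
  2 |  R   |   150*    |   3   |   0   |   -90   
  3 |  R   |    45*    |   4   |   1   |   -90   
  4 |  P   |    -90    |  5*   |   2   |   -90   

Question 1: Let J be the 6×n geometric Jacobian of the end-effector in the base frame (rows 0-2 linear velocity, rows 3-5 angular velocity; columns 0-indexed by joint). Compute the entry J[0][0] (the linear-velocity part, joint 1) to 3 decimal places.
axis z_0 = ẑ; lever o_n−o_0 = (-2.3009,-1.5000,9.6104)
cross product → J_v[:, 0] = (1.5000,-2.3009,0.0000)
J_ω[:, 0] = z_0
entry J[0][0] = 1.5000

1.500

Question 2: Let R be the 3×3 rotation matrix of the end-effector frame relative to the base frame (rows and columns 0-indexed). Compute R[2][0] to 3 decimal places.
End-effector x-axis (col 0 of R) = (0.2500,0.4330,0.8660)
R[2][0] = 0.8660

0.866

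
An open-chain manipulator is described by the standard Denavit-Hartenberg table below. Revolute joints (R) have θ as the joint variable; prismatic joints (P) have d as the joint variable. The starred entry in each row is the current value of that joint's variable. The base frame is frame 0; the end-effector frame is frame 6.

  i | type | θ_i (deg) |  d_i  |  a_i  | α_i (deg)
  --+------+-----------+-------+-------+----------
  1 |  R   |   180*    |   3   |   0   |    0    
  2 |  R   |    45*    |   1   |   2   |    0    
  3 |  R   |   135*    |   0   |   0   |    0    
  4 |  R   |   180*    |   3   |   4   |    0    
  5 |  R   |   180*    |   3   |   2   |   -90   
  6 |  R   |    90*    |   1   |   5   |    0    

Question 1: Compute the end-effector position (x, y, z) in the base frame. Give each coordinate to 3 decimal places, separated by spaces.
-3.414 -0.414 5.000

after link 1: o_1 = (0.0000, 0.0000, 3.0000)
after link 2: o_2 = (-1.4142, -1.4142, 4.0000)
after link 3: o_3 = (-1.4142, -1.4142, 4.0000)
after link 4: o_4 = (-5.4142, -1.4142, 7.0000)
after link 5: o_5 = (-3.4142, -1.4142, 10.0000)
after link 6: o_6 = (-3.4142, -0.4142, 5.0000)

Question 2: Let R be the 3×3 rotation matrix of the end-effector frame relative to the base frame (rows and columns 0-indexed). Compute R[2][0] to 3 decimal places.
-1.000

End-effector x-axis (col 0 of R) = (0.0000,0.0000,-1.0000)
R[2][0] = -1.0000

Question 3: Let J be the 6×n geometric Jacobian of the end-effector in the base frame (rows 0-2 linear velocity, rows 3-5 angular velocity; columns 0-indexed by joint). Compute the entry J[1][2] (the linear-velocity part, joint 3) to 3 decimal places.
axis z_2 = (0.0000,0.0000,1.0000); lever o_n−o_2 = (-2.0000,1.0000,1.0000)
cross product → J_v[:, 2] = (-1.0000,-2.0000,0.0000)
J_ω[:, 2] = z_2
entry J[1][2] = -2.0000

-2.000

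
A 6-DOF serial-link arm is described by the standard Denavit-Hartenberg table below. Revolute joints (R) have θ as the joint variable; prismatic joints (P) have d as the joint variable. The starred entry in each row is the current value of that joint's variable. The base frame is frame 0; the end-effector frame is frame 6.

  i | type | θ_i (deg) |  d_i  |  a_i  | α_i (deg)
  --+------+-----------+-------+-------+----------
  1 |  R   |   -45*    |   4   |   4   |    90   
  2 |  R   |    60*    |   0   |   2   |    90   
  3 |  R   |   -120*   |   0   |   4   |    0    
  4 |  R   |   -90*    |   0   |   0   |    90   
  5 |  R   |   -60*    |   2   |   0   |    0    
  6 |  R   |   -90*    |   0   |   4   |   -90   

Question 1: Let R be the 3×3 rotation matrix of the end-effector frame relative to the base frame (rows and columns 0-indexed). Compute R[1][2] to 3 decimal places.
0.507

End-effector z-axis (col 2 of R) = (-0.8602,0.5066,0.0580)
R[1][2] = 0.5066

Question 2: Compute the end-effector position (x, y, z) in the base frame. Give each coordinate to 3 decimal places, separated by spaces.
after link 1: o_1 = (2.8284, -2.8284, 4.0000)
after link 2: o_2 = (3.5355, -3.5355, 5.7321)
after link 3: o_3 = (5.2779, -0.3789, 4.0000)
after link 4: o_4 = (5.2779, -0.3789, 4.0000)
after link 5: o_5 = (4.4067, -1.9572, 4.8660)
after link 6: o_6 = (5.4674, -0.5684, 8.4641)

5.467 -0.568 8.464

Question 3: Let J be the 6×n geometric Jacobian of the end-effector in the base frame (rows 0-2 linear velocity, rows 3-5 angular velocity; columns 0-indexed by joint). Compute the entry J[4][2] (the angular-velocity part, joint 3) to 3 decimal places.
-0.612

axis z_2 = (0.6124,-0.6124,-0.5000); lever o_n−o_2 = (1.9319,2.9671,2.7321)
cross product → J_v[:, 2] = (-0.1895,-2.6390,3.0000)
J_ω[:, 2] = z_2
entry J[4][2] = -0.6124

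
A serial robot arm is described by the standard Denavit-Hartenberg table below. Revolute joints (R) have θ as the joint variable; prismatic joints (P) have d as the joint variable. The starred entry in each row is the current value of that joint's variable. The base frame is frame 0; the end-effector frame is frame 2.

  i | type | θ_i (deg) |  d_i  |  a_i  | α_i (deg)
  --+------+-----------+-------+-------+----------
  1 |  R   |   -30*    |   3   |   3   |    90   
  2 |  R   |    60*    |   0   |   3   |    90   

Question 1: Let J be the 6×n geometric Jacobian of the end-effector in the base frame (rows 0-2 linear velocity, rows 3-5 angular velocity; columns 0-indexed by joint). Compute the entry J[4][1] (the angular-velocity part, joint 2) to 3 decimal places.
-0.866

axis z_1 = (-0.5000,-0.8660,0.0000); lever o_n−o_1 = (1.2990,-0.7500,2.5981)
cross product → J_v[:, 1] = (-2.2500,1.2990,1.5000)
J_ω[:, 1] = z_1
entry J[4][1] = -0.8660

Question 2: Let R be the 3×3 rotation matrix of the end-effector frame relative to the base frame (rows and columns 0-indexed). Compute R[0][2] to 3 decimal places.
End-effector z-axis (col 2 of R) = (0.7500,-0.4330,-0.5000)
R[0][2] = 0.7500

0.750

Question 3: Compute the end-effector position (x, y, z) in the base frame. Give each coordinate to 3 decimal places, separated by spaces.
after link 1: o_1 = (2.5981, -1.5000, 3.0000)
after link 2: o_2 = (3.8971, -2.2500, 5.5981)

3.897 -2.250 5.598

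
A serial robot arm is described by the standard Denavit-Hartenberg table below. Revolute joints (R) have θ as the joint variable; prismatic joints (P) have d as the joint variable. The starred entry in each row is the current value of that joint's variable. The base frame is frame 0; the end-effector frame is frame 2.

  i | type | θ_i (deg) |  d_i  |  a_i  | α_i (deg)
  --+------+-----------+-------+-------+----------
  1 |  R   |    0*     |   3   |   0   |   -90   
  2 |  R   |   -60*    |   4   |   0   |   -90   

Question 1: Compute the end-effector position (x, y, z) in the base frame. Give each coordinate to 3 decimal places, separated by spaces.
after link 1: o_1 = (0.0000, 0.0000, 3.0000)
after link 2: o_2 = (0.0000, 4.0000, 3.0000)

0.000 4.000 3.000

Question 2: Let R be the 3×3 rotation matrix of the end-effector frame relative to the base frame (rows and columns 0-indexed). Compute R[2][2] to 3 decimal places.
End-effector z-axis (col 2 of R) = (0.8660,0.0000,-0.5000)
R[2][2] = -0.5000

-0.500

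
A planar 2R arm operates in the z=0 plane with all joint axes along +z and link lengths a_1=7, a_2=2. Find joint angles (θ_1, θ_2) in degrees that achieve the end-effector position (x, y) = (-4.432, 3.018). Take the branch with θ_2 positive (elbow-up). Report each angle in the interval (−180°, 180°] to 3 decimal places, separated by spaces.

134.999 150.001

cos θ_2 = (28.7509−7²−2²)/(2·7·2) = -0.8660; θ_2 = 150.0014° (elbow-up)
β = atan2(3.0180,-4.4320) = 145.7468°; ψ = atan2(1.0000,5.2679) = 10.7480°
θ_1 = β − ψ = 134.9988°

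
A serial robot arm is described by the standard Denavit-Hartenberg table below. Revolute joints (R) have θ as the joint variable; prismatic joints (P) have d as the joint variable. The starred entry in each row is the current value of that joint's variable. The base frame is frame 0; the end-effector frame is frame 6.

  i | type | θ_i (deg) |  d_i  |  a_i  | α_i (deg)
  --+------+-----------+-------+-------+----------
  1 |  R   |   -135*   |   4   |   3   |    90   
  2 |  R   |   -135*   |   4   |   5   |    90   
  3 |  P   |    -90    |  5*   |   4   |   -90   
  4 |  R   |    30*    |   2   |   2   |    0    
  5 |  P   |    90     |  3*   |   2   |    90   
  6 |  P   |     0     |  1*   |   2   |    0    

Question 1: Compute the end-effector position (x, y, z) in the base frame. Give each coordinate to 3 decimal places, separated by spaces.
after link 1: o_1 = (-2.1213, -2.1213, 4.0000)
after link 2: o_2 = (-2.4497, 3.2071, 0.4645)
after link 3: o_3 = (2.8787, 2.8787, 4.0000)
after link 4: o_4 = (4.6034, 2.1539, 1.8787)
after link 5: o_5 = (4.5303, 3.4950, -1.4674)
after link 6: o_6 = (3.3195, 2.4737, -3.0457)

3.320 2.474 -3.046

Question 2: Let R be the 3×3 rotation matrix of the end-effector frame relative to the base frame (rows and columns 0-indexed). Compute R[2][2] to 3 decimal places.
End-effector z-axis (col 2 of R) = (0.3624,-0.8624,-0.3536)
R[2][2] = -0.3536

-0.354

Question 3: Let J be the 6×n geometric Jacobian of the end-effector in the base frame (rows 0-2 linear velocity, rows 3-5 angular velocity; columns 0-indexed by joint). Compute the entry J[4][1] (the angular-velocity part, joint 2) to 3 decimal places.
axis z_1 = (-0.7071,0.7071,0.0000); lever o_n−o_1 = (5.4409,4.5950,-7.0457)
cross product → J_v[:, 1] = (-4.9821,-4.9821,-7.0965)
J_ω[:, 1] = z_1
entry J[4][1] = 0.7071

0.707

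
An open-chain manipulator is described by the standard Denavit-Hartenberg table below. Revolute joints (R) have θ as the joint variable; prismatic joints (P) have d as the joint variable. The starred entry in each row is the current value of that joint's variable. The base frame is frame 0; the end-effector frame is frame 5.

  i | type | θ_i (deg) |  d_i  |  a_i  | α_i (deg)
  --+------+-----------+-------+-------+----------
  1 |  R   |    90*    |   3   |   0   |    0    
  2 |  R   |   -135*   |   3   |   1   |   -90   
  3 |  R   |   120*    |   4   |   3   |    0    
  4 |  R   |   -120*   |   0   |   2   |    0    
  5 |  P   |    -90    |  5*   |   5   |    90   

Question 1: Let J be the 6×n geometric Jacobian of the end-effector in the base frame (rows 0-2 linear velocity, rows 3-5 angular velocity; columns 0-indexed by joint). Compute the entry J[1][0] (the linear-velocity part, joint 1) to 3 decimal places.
7.425

axis z_0 = ẑ; lever o_n−o_0 = (7.4246,5.3033,8.4019)
cross product → J_v[:, 0] = (-5.3033,7.4246,0.0000)
J_ω[:, 0] = z_0
entry J[1][0] = 7.4246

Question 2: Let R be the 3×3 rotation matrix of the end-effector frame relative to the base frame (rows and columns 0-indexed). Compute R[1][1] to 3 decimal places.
End-effector y-axis (col 1 of R) = (0.7071,0.7071,0.0000)
R[1][1] = 0.7071

0.707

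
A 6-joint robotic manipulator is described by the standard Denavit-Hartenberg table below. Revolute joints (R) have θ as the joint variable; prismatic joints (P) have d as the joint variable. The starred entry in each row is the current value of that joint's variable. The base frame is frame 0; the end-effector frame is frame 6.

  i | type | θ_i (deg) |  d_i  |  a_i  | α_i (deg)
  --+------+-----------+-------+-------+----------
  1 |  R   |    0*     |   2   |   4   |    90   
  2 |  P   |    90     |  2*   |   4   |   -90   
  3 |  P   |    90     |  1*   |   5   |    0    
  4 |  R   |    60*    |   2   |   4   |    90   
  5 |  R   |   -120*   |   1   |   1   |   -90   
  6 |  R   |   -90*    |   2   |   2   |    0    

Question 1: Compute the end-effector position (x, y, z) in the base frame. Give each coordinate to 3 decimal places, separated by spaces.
2.866 8.214 2.969

after link 1: o_1 = (4.0000, 0.0000, 2.0000)
after link 2: o_2 = (4.0000, -2.0000, 6.0000)
after link 3: o_3 = (3.0000, 3.0000, 6.0000)
after link 4: o_4 = (1.0000, 5.0000, 2.5359)
after link 5: o_5 = (1.8660, 5.6160, 3.4689)
after link 6: o_6 = (2.8660, 8.2141, 2.9689)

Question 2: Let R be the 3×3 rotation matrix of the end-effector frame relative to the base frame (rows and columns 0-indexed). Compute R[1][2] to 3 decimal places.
0.433

End-effector z-axis (col 2 of R) = (0.5000,0.4330,-0.7500)
R[1][2] = 0.4330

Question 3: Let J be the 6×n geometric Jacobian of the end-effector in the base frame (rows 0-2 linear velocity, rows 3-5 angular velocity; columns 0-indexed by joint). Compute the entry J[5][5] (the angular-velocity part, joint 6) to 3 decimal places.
axis z_5 = (0.5000,0.4330,-0.7500); lever o_n−o_5 = (1.0000,2.5981,-0.5000)
cross product → J_v[:, 5] = (1.7321,-0.5000,0.8660)
J_ω[:, 5] = z_5
entry J[5][5] = -0.7500

-0.750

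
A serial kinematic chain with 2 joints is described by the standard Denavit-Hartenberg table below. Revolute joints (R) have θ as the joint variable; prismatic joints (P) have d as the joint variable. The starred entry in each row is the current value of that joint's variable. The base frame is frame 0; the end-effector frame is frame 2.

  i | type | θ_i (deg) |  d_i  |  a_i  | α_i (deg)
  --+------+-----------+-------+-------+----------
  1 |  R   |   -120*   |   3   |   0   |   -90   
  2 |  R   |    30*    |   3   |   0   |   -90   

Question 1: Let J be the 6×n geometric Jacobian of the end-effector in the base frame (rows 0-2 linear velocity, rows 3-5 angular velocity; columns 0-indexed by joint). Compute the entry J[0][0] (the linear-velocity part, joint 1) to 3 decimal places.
1.500

axis z_0 = ẑ; lever o_n−o_0 = (2.5981,-1.5000,3.0000)
cross product → J_v[:, 0] = (1.5000,2.5981,-0.0000)
J_ω[:, 0] = z_0
entry J[0][0] = 1.5000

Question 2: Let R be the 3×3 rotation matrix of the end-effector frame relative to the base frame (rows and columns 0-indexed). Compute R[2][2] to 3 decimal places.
-0.866

End-effector z-axis (col 2 of R) = (0.2500,0.4330,-0.8660)
R[2][2] = -0.8660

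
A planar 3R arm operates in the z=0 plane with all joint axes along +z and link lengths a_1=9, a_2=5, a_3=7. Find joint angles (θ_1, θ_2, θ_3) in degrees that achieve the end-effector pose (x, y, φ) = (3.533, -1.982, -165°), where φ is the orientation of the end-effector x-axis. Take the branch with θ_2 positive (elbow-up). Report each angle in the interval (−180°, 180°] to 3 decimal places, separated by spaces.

wrist centre = target − a_3·(cos φ, sin φ) = (10.2945, -0.1703)
cos θ_2 = (106.0053−9²−5²)/(2·9·5) = 0.0001; θ_2 = 89.9966° (elbow-up)
β = atan2(-0.1703,10.2945) = -0.9476°; ψ = atan2(5.0000,9.0003) = 29.0538°
θ_1 = β − ψ = -30.0014°
θ_3 = φ − θ_1 − θ_2 = 135.0048° (wrapped to (-180°,180°])

-30.001 89.997 135.005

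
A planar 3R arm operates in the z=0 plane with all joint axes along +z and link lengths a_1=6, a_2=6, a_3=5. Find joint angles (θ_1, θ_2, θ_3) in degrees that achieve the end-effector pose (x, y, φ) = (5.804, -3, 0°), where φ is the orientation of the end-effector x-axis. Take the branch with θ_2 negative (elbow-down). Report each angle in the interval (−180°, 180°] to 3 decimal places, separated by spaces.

wrist centre = target − a_3·(cos φ, sin φ) = (0.8040, -3.0000)
cos θ_2 = (9.6464−6²−6²)/(2·6·6) = -0.8660; θ_2 = -149.9996° (elbow-down)
β = atan2(-3.0000,0.8040) = -74.9973°; ψ = atan2(-3.0000,0.8039) = -74.9998°
θ_1 = β − ψ = 0.0025°
θ_3 = φ − θ_1 − θ_2 = 149.9971° (wrapped to (-180°,180°])

0.003 -150.000 149.997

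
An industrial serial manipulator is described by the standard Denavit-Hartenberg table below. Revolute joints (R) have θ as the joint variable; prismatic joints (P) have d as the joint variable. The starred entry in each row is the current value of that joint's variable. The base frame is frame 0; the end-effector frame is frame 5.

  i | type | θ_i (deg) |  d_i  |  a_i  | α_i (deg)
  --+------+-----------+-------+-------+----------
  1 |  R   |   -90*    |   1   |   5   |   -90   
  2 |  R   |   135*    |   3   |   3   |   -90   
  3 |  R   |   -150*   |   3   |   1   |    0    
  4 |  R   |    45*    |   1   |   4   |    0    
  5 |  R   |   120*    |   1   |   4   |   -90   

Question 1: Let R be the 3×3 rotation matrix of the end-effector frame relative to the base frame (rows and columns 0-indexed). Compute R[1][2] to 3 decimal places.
End-effector z-axis (col 2 of R) = (-0.9659,-0.1830,0.1830)
R[1][2] = -0.1830

-0.183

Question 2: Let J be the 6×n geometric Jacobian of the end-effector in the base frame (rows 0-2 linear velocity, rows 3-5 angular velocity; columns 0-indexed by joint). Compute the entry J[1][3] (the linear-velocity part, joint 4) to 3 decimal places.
axis z_3 = (-0.0000,0.7071,0.7071); lever o_n−o_3 = (2.8284,3.4142,-0.5858)
cross product → J_v[:, 3] = (-2.8284,2.0000,-2.0000)
J_ω[:, 3] = z_3
entry J[1][3] = 2.0000

2.000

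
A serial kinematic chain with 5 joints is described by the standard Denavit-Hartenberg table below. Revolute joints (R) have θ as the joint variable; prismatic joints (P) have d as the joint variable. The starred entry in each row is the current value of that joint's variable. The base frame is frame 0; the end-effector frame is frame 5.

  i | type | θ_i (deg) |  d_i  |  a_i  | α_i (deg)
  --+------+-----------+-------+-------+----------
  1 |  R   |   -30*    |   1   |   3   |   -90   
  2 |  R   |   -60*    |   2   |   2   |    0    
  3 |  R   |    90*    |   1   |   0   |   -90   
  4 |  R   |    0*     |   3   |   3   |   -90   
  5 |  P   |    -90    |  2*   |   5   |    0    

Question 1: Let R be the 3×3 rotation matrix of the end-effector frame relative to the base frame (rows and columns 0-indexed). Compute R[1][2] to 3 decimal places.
-0.866

End-effector z-axis (col 2 of R) = (-0.5000,-0.8660,-0.0000)
R[1][2] = -0.8660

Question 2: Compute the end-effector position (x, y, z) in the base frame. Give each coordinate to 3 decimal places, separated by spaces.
after link 1: o_1 = (2.5981, -1.5000, 1.0000)
after link 2: o_2 = (4.4641, -0.2679, 2.7321)
after link 3: o_3 = (4.9641, 0.5981, 2.7321)
after link 4: o_4 = (5.9151, 0.0490, -1.3660)
after link 5: o_5 = (2.7500, -0.4330, -5.6962)

2.750 -0.433 -5.696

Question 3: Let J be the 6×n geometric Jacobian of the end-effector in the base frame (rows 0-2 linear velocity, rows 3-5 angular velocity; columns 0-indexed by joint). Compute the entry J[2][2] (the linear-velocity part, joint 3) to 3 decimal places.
1.402

axis z_2 = (0.5000,0.8660,0.0000); lever o_n−o_2 = (-1.7141,-0.1651,-8.4282)
cross product → J_v[:, 2] = (-7.2990,4.2141,1.4019)
J_ω[:, 2] = z_2
entry J[2][2] = 1.4019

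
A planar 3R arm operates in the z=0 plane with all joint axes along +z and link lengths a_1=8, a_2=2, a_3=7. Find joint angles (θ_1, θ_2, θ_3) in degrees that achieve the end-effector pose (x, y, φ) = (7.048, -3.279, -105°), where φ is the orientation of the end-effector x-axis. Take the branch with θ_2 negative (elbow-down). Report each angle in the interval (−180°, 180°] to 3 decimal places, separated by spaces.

30.003 -45.012 -89.991

wrist centre = target − a_3·(cos φ, sin φ) = (8.8597, 3.4825)
cos θ_2 = (90.6225−8²−2²)/(2·8·2) = 0.7070; θ_2 = -45.0123° (elbow-down)
β = atan2(3.4825,8.8597) = 21.4582°; ψ = atan2(-1.4145,9.4139) = -8.5452°
θ_1 = β − ψ = 30.0035°
θ_3 = φ − θ_1 − θ_2 = -89.9911° (wrapped to (-180°,180°])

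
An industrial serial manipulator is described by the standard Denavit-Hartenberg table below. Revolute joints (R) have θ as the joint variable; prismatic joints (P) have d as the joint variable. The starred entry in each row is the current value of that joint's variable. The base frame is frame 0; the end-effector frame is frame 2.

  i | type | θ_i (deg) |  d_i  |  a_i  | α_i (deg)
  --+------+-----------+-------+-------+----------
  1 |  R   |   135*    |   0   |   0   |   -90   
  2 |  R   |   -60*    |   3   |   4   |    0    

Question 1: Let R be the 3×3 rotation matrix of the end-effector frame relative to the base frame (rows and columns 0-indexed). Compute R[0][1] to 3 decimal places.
End-effector y-axis (col 1 of R) = (-0.6124,0.6124,-0.5000)
R[0][1] = -0.6124

-0.612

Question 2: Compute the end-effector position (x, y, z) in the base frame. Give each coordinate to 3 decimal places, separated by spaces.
-3.536 -0.707 3.464

after link 1: o_1 = (0.0000, 0.0000, 0.0000)
after link 2: o_2 = (-3.5355, -0.7071, 3.4641)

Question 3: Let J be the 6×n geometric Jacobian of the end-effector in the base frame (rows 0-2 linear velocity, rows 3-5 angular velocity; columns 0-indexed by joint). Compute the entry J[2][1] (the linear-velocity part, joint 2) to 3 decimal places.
axis z_1 = (-0.7071,-0.7071,0.0000); lever o_n−o_1 = (-3.5355,-0.7071,3.4641)
cross product → J_v[:, 1] = (-2.4495,2.4495,-2.0000)
J_ω[:, 1] = z_1
entry J[2][1] = -2.0000

-2.000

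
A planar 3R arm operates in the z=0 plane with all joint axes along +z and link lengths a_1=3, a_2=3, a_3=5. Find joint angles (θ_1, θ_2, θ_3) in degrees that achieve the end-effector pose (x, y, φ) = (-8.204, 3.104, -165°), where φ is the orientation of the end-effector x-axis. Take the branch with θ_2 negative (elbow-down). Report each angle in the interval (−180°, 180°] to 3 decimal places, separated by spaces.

wrist centre = target − a_3·(cos φ, sin φ) = (-3.3744, 4.3981)
cos θ_2 = (30.7296−3²−3²)/(2·3·3) = 0.7072; θ_2 = -44.9924° (elbow-down)
β = atan2(4.3981,-3.3744) = 127.4967°; ψ = atan2(-2.1210,5.1216) = -22.4962°
θ_1 = β − ψ = 149.9928°
θ_3 = φ − θ_1 − θ_2 = 89.9995° (wrapped to (-180°,180°])

149.993 -44.992 90.000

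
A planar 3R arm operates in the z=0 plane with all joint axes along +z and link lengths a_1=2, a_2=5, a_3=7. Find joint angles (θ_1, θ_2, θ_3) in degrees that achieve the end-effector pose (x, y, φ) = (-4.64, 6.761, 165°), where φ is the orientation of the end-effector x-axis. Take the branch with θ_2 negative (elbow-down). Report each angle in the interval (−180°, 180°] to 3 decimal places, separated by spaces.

wrist centre = target − a_3·(cos φ, sin φ) = (2.1215, 4.9493)
cos θ_2 = (28.9959−2²−5²)/(2·2·5) = -0.0002; θ_2 = -90.0117° (elbow-down)
β = atan2(4.9493,2.1215) = 66.7978°; ψ = atan2(-5.0000,1.9990) = -68.2087°
θ_1 = β − ψ = 135.0065°
θ_3 = φ − θ_1 − θ_2 = 120.0052° (wrapped to (-180°,180°])

135.006 -90.012 120.005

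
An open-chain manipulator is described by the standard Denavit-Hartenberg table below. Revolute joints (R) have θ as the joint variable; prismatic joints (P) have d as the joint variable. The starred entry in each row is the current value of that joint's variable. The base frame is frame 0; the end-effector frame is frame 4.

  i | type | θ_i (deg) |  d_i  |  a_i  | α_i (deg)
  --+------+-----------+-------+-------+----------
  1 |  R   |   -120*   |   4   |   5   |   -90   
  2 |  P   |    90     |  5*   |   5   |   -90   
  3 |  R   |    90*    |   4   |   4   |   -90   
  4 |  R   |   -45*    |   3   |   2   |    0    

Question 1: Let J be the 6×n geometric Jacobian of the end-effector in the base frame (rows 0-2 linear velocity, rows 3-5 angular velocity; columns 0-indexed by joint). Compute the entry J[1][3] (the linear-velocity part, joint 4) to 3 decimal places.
-0.518

axis z_3 = (-0.0000,0.0000,1.0000); lever o_n−o_3 = (-0.5176,1.9319,3.0000)
cross product → J_v[:, 3] = (-1.9319,-0.5176,0.0000)
J_ω[:, 3] = z_3
entry J[1][3] = -0.5176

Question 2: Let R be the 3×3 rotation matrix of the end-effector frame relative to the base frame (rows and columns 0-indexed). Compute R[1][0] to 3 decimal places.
0.966

End-effector x-axis (col 0 of R) = (-0.2588,0.9659,-0.0000)
R[1][0] = 0.9659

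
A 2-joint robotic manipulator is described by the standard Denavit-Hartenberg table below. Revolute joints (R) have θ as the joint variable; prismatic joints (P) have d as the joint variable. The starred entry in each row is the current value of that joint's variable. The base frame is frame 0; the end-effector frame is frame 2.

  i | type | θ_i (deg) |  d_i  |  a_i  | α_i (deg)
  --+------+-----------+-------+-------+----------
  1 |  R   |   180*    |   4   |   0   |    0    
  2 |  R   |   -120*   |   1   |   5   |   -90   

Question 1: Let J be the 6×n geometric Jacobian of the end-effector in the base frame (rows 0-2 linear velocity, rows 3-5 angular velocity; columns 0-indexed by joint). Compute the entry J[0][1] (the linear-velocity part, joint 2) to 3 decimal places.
-4.330

axis z_1 = (0.0000,0.0000,1.0000); lever o_n−o_1 = (2.5000,4.3301,1.0000)
cross product → J_v[:, 1] = (-4.3301,2.5000,0.0000)
J_ω[:, 1] = z_1
entry J[0][1] = -4.3301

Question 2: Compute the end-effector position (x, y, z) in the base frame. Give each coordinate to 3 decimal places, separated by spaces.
after link 1: o_1 = (0.0000, 0.0000, 4.0000)
after link 2: o_2 = (2.5000, 4.3301, 5.0000)

2.500 4.330 5.000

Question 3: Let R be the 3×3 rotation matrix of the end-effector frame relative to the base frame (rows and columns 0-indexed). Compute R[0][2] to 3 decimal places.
End-effector z-axis (col 2 of R) = (-0.8660,0.5000,0.0000)
R[0][2] = -0.8660

-0.866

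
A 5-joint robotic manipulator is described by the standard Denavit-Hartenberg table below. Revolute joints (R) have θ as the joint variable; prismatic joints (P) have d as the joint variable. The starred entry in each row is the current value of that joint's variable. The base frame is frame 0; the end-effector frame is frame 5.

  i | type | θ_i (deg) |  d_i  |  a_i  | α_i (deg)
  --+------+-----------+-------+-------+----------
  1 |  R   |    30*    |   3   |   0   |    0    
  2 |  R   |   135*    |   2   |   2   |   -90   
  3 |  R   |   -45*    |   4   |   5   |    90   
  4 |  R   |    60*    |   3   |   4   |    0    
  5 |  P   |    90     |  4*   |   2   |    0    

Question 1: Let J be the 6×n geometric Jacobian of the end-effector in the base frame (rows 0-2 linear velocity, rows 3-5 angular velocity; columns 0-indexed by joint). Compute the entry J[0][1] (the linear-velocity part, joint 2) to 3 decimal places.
7.975

axis z_1 = (0.0000,0.0000,1.0000); lever o_n−o_1 = (-2.9395,-7.9750,10.6748)
cross product → J_v[:, 1] = (7.9750,-2.9395,0.0000)
J_ω[:, 1] = z_1
entry J[0][1] = 7.9750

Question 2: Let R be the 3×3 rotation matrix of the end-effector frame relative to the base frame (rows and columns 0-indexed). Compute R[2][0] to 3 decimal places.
-0.612

End-effector x-axis (col 0 of R) = (0.4621,-0.6415,-0.6124)
R[2][0] = -0.6124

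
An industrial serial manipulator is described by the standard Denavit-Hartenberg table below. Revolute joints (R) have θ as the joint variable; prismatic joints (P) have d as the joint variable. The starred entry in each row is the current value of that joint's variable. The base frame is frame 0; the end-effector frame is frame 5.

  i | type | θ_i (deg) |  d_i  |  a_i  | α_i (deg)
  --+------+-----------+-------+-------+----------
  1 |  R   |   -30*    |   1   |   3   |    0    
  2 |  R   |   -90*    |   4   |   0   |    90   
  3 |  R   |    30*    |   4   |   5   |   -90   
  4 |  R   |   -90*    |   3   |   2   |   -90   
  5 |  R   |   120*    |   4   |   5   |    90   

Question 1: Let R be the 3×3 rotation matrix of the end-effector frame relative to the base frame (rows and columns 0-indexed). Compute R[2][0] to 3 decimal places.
End-effector x-axis (col 0 of R) = (0.2165,-0.6250,-0.7500)
R[2][0] = -0.7500

-0.750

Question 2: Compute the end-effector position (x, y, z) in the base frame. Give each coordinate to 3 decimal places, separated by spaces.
after link 1: o_1 = (2.5981, -1.5000, 1.0000)
after link 2: o_2 = (2.5981, -1.5000, 5.0000)
after link 3: o_3 = (-3.0311, -3.2500, 7.5000)
after link 4: o_4 = (-4.0131, -0.9510, 10.0981)
after link 5: o_5 = (-4.6627, -7.0760, 8.3481)

-4.663 -7.076 8.348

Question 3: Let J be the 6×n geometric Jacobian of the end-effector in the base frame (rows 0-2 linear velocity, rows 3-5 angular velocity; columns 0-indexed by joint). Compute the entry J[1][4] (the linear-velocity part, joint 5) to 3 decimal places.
-1.083

axis z_4 = (-0.4330,-0.7500,0.5000); lever o_n−o_4 = (-0.6495,-6.1250,-1.7500)
cross product → J_v[:, 4] = (4.3750,-1.0825,2.1651)
J_ω[:, 4] = z_4
entry J[1][4] = -1.0825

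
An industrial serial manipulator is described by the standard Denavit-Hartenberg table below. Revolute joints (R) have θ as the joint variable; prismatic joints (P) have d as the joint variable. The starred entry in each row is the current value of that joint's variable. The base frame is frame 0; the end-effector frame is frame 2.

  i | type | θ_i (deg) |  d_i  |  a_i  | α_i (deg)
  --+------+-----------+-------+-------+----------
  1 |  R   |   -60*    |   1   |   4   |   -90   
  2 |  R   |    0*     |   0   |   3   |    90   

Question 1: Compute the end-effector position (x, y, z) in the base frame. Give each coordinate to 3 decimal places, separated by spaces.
after link 1: o_1 = (2.0000, -3.4641, 1.0000)
after link 2: o_2 = (3.5000, -6.0622, 1.0000)

3.500 -6.062 1.000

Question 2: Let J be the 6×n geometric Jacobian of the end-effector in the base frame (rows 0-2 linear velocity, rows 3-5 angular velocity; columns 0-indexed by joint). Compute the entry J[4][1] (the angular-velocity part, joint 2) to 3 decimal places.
axis z_1 = (0.8660,0.5000,0.0000); lever o_n−o_1 = (1.5000,-2.5981,0.0000)
cross product → J_v[:, 1] = (0.0000,0.0000,-3.0000)
J_ω[:, 1] = z_1
entry J[4][1] = 0.5000

0.500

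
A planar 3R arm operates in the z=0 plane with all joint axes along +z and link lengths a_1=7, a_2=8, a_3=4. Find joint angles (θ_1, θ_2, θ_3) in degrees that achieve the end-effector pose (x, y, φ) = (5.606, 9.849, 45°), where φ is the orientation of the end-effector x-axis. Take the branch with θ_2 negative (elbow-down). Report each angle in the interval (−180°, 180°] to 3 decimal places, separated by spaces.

wrist centre = target − a_3·(cos φ, sin φ) = (2.7776, 7.0206)
cos θ_2 = (57.0034−7²−8²)/(2·7·8) = -0.5000; θ_2 = -119.9980° (elbow-down)
β = atan2(7.0206,2.7776) = 68.4146°; ψ = atan2(-6.9283,3.0002) = -66.5855°
θ_1 = β − ψ = 135.0001°
θ_3 = φ − θ_1 − θ_2 = 29.9979° (wrapped to (-180°,180°])

135.000 -119.998 29.998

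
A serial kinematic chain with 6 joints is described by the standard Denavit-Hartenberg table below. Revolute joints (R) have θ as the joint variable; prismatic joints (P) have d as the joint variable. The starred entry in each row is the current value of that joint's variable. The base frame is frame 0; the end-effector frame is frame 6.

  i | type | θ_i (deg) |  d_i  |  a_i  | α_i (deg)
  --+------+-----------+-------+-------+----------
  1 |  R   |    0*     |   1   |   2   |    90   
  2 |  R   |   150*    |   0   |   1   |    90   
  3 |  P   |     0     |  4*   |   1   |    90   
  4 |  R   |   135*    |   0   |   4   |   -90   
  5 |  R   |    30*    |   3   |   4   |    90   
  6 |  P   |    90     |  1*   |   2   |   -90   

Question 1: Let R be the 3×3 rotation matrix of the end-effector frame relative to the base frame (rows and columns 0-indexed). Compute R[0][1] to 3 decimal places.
-0.483

End-effector y-axis (col 1 of R) = (-0.4830,-0.8660,-0.1294)
R[0][1] = -0.4830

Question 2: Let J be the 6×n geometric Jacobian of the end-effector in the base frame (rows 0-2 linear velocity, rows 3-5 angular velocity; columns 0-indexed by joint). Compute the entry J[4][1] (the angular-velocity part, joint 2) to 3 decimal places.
axis z_1 = (0.0000,-1.0000,0.0000); lever o_n−o_1 = (9.2548,-1.1340,1.6957)
cross product → J_v[:, 1] = (-1.6957,0.0000,9.2548)
J_ω[:, 1] = z_1
entry J[4][1] = -1.0000

-1.000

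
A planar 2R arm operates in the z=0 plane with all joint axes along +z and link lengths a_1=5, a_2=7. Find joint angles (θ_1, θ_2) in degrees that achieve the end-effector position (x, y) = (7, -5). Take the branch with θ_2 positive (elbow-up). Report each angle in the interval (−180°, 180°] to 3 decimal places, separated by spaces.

cos θ_2 = (74.0000−5²−7²)/(2·5·7) = 0.0000; θ_2 = 90.0000° (elbow-up)
β = atan2(-5.0000,7.0000) = -35.5377°; ψ = atan2(7.0000,5.0000) = 54.4623°
θ_1 = β − ψ = -90.0000°

-90.000 90.000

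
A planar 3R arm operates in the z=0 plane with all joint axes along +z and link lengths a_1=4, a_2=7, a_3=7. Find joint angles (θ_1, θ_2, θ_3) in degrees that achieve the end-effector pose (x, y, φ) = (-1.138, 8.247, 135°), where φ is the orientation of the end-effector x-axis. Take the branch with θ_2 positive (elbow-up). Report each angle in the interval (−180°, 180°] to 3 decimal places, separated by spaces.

wrist centre = target − a_3·(cos φ, sin φ) = (3.8117, 3.2973)
cos θ_2 = (25.4013−4²−7²)/(2·4·7) = -0.7071; θ_2 = 135.0011° (elbow-up)
β = atan2(3.2973,3.8117) = 40.8606°; ψ = atan2(4.9497,-0.9498) = 100.8630°
θ_1 = β − ψ = -60.0024°
θ_3 = φ − θ_1 − θ_2 = 60.0014° (wrapped to (-180°,180°])

-60.002 135.001 60.001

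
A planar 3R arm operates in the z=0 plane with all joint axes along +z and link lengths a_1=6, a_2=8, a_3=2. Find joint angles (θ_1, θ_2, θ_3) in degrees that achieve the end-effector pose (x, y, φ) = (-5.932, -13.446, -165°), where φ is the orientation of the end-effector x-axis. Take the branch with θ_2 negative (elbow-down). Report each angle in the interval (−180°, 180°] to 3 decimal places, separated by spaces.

-90.004 -29.994 -45.002

wrist centre = target − a_3·(cos φ, sin φ) = (-4.0001, -12.9284)
cos θ_2 = (183.1437−6²−8²)/(2·6·8) = 0.8661; θ_2 = -29.9937° (elbow-down)
β = atan2(-12.9284,-4.0001) = -107.1925°; ψ = atan2(-3.9992,12.9286) = -17.1885°
θ_1 = β − ψ = -90.0040°
θ_3 = φ − θ_1 − θ_2 = -45.0023° (wrapped to (-180°,180°])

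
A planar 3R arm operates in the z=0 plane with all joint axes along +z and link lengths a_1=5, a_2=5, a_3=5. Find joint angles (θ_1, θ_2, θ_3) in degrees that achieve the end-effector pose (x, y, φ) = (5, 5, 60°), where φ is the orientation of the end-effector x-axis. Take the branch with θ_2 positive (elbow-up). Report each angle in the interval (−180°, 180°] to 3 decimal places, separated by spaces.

wrist centre = target − a_3·(cos φ, sin φ) = (2.5000, 0.6699)
cos θ_2 = (6.6987−5²−5²)/(2·5·5) = -0.8660; θ_2 = 150.0000° (elbow-up)
β = atan2(0.6699,2.5000) = 15.0000°; ψ = atan2(2.5000,0.6699) = 75.0000°
θ_1 = β − ψ = -60.0000°
θ_3 = φ − θ_1 − θ_2 = -30.0000° (wrapped to (-180°,180°])

-60.000 150.000 -30.000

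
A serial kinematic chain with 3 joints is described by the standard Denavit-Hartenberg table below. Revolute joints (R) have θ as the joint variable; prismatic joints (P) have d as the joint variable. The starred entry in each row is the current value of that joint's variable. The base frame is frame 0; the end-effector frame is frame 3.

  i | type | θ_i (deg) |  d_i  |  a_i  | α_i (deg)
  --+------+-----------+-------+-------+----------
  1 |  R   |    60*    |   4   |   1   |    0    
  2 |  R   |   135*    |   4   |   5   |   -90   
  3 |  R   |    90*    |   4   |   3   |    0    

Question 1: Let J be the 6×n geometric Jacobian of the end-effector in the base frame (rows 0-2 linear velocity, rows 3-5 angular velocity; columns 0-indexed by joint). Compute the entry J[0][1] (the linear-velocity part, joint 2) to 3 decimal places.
5.158

axis z_1 = (0.0000,0.0000,1.0000); lever o_n−o_1 = (-3.7944,-5.1578,1.0000)
cross product → J_v[:, 1] = (5.1578,-3.7944,0.0000)
J_ω[:, 1] = z_1
entry J[0][1] = 5.1578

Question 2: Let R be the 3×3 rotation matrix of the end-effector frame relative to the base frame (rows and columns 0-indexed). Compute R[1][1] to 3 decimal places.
0.259

End-effector y-axis (col 1 of R) = (0.9659,0.2588,-0.0000)
R[1][1] = 0.2588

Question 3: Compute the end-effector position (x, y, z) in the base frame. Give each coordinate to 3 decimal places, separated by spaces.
after link 1: o_1 = (0.5000, 0.8660, 4.0000)
after link 2: o_2 = (-4.3296, -0.4281, 8.0000)
after link 3: o_3 = (-3.2944, -4.2918, 5.0000)

-3.294 -4.292 5.000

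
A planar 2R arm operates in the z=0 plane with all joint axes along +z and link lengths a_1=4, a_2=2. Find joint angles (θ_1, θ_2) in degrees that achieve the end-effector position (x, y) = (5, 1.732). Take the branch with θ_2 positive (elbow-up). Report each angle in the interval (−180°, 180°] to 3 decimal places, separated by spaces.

cos θ_2 = (27.9998−4²−2²)/(2·4·2) = 0.5000; θ_2 = 60.0007° (elbow-up)
β = atan2(1.7320,5.0000) = 19.1061°; ψ = atan2(1.7321,5.0000) = 19.1068°
θ_1 = β − ψ = -0.0007°

-0.001 60.001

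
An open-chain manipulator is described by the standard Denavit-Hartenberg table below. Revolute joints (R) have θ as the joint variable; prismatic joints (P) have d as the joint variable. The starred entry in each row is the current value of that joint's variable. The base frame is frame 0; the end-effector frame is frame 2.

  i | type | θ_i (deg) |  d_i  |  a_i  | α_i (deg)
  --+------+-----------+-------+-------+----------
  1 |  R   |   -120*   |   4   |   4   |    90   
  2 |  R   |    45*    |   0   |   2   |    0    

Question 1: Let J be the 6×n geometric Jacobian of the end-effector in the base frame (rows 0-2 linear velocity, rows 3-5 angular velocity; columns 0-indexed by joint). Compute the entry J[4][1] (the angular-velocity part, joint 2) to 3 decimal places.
axis z_1 = (-0.8660,0.5000,0.0000); lever o_n−o_1 = (-0.7071,-1.2247,1.4142)
cross product → J_v[:, 1] = (0.7071,1.2247,1.4142)
J_ω[:, 1] = z_1
entry J[4][1] = 0.5000

0.500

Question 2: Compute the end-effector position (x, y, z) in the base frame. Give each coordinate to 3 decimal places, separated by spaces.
after link 1: o_1 = (-2.0000, -3.4641, 4.0000)
after link 2: o_2 = (-2.7071, -4.6888, 5.4142)

-2.707 -4.689 5.414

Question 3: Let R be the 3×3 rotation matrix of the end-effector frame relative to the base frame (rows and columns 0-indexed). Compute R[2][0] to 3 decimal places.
0.707

End-effector x-axis (col 0 of R) = (-0.3536,-0.6124,0.7071)
R[2][0] = 0.7071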